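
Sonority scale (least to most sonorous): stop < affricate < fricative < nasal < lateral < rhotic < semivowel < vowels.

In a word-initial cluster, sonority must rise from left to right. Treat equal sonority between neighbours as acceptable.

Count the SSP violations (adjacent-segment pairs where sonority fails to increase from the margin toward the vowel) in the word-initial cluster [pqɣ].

/p/ — stop, sonority 1.
/q/ — stop, sonority 1.
/ɣ/ — fricative, sonority 3.
/p/→/q/: 1→1 (plateau, allowed) — ok.
/q/→/ɣ/: 1→3 (rises) — ok.

0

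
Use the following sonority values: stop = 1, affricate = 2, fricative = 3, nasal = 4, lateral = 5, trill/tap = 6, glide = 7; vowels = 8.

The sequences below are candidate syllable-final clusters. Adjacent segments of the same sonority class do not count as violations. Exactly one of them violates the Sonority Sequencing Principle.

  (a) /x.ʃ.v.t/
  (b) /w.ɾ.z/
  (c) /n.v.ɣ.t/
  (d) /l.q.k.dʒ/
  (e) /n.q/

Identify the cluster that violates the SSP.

(a) 3-3-3-1 → obeys
(b) 7-6-3 → obeys
(c) 4-3-3-1 → obeys
(d) 5-1-1-2 → violates
(e) 4-1 → obeys

d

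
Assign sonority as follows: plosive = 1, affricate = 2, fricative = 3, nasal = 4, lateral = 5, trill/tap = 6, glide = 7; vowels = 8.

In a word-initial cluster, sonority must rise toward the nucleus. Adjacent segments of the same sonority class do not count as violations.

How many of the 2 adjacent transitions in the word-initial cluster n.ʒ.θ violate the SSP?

1

/n/ is a nasal (sonority 4).
/ʒ/ is a fricative (sonority 3).
/θ/ is a fricative (sonority 3).
/n/→/ʒ/: 4→3 (does not rise) — violation.
/ʒ/→/θ/: 3→3 (plateau, allowed) — ok.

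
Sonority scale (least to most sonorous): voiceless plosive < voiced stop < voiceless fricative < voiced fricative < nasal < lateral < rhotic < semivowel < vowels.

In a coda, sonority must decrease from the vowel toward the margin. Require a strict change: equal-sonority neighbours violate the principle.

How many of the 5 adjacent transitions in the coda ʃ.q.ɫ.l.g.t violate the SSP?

/ʃ/ is a voiceless fricative (sonority 3).
/q/ is a voiceless plosive (sonority 1).
/ɫ/ is a lateral (sonority 6).
/l/ is a lateral (sonority 6).
/g/ is a voiced stop (sonority 2).
/t/ is a voiceless plosive (sonority 1).
/ʃ/→/q/: 3→1 (falls) — ok.
/q/→/ɫ/: 1→6 (does not fall) — violation.
/ɫ/→/l/: 6→6 (plateau) — violation.
/l/→/g/: 6→2 (falls) — ok.
/g/→/t/: 2→1 (falls) — ok.

2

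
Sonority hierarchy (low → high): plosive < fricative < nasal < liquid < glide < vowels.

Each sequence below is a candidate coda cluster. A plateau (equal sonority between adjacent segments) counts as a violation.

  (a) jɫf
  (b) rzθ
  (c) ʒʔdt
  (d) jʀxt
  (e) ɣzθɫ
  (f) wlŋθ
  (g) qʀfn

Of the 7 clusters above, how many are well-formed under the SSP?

(a) 5-4-2 → obeys
(b) 4-2-2 → violates
(c) 2-1-1-1 → violates
(d) 5-4-2-1 → obeys
(e) 2-2-2-4 → violates
(f) 5-4-3-2 → obeys
(g) 1-4-2-3 → violates

3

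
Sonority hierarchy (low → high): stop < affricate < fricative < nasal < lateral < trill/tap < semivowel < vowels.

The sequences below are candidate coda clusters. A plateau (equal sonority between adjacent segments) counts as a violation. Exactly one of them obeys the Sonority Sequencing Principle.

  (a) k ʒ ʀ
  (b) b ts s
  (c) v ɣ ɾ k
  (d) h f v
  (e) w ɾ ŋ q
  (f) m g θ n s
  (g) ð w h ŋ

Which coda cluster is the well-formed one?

(a) k ʒ ʀ: profile 1-3-6 — violates.
(b) b ts s: profile 1-2-3 — violates.
(c) v ɣ ɾ k: profile 3-3-6-1 — violates.
(d) h f v: profile 3-3-3 — violates.
(e) w ɾ ŋ q: profile 7-6-4-1 — obeys.
(f) m g θ n s: profile 4-1-3-4-3 — violates.
(g) ð w h ŋ: profile 3-7-3-4 — violates.

e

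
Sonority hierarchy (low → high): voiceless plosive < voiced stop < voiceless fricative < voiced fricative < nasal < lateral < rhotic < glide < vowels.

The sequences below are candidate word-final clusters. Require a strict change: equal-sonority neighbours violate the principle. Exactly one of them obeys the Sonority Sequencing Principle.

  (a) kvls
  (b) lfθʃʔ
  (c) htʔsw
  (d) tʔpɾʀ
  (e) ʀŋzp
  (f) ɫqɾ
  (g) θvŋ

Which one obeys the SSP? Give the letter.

(a) 1-4-6-3 → violates
(b) 6-3-3-3-1 → violates
(c) 3-1-1-3-8 → violates
(d) 1-1-1-7-7 → violates
(e) 7-5-4-1 → obeys
(f) 6-1-7 → violates
(g) 3-4-5 → violates

e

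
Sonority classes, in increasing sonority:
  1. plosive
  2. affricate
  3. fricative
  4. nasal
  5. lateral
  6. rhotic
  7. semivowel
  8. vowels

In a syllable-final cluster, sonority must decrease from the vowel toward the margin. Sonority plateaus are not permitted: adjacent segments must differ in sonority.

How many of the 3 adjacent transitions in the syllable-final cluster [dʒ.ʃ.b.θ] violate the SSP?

/dʒ/: affricate = 2.
/ʃ/: fricative = 3.
/b/: plosive = 1.
/θ/: fricative = 3.
/dʒ/→/ʃ/: 2→3 (does not fall) — violation.
/ʃ/→/b/: 3→1 (falls) — ok.
/b/→/θ/: 1→3 (does not fall) — violation.

2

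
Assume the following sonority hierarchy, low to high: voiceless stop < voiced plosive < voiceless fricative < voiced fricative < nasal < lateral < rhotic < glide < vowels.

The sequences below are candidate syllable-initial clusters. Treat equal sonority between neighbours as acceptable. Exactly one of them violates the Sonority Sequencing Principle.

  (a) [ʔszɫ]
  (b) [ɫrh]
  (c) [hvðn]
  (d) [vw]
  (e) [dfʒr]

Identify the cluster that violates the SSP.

b

(a) [ʔszɫ]: profile 1-3-4-6 — obeys.
(b) [ɫrh]: profile 6-7-3 — violates.
(c) [hvðn]: profile 3-4-4-5 — obeys.
(d) [vw]: profile 4-8 — obeys.
(e) [dfʒr]: profile 2-3-4-7 — obeys.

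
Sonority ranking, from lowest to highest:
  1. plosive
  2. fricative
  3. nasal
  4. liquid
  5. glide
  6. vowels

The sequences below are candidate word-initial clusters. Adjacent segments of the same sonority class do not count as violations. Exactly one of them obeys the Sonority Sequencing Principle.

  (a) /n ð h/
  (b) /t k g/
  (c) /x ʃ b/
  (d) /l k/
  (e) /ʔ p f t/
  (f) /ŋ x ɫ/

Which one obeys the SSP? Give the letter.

(a) /n ð h/: profile 3-2-2 — violates.
(b) /t k g/: profile 1-1-1 — obeys.
(c) /x ʃ b/: profile 2-2-1 — violates.
(d) /l k/: profile 4-1 — violates.
(e) /ʔ p f t/: profile 1-1-2-1 — violates.
(f) /ŋ x ɫ/: profile 3-2-4 — violates.

b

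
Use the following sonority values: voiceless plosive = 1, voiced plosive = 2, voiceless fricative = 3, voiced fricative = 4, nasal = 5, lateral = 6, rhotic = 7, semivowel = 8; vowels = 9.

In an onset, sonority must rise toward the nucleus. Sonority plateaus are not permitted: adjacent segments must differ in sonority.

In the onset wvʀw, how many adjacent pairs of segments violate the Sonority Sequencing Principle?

1

/w/ is a semivowel (sonority 8).
/v/ is a voiced fricative (sonority 4).
/ʀ/ is a rhotic (sonority 7).
/w/ is a semivowel (sonority 8).
/w/→/v/: 8→4 (does not rise) — violation.
/v/→/ʀ/: 4→7 (rises) — ok.
/ʀ/→/w/: 7→8 (rises) — ok.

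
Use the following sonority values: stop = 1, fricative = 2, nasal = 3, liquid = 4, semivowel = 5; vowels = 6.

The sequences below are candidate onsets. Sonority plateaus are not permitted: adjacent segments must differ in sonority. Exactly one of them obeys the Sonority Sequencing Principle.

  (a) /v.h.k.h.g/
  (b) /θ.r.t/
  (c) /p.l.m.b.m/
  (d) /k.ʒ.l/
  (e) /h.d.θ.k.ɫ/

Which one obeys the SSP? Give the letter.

(a) /v.h.k.h.g/: profile 2-2-1-2-1 — violates.
(b) /θ.r.t/: profile 2-4-1 — violates.
(c) /p.l.m.b.m/: profile 1-4-3-1-3 — violates.
(d) /k.ʒ.l/: profile 1-2-4 — obeys.
(e) /h.d.θ.k.ɫ/: profile 2-1-2-1-4 — violates.

d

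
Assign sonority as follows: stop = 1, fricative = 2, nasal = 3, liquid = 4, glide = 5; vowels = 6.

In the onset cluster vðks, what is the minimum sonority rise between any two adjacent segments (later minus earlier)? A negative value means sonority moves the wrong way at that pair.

-1

/v/: fricative = 2.
/ð/: fricative = 2.
/k/: stop = 1.
/s/: fricative = 2.
/v/→/ð/: change +0.
/ð/→/k/: change -1.
/k/→/s/: change +1.
Minimum = -1.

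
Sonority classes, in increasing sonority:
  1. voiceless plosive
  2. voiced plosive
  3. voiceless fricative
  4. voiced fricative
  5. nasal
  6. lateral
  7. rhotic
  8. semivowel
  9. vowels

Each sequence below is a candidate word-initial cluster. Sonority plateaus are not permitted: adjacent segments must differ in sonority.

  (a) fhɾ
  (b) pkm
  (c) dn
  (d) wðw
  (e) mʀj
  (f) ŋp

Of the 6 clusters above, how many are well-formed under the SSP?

2

(a) 3-3-7 → violates
(b) 1-1-5 → violates
(c) 2-5 → obeys
(d) 8-4-8 → violates
(e) 5-7-8 → obeys
(f) 5-1 → violates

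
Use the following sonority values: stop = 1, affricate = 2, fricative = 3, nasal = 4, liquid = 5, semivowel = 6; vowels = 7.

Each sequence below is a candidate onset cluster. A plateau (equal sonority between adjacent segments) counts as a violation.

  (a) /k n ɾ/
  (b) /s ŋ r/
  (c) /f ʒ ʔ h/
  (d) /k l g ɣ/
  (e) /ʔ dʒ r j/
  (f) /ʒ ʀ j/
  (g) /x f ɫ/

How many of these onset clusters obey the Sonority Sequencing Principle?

4

(a) 1-4-5 → obeys
(b) 3-4-5 → obeys
(c) 3-3-1-3 → violates
(d) 1-5-1-3 → violates
(e) 1-2-5-6 → obeys
(f) 3-5-6 → obeys
(g) 3-3-5 → violates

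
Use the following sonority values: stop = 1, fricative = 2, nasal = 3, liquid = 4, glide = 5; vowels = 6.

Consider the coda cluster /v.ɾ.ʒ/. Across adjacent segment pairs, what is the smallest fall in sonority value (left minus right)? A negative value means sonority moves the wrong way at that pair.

-2

/v/ is a fricative (sonority 2).
/ɾ/ is a liquid (sonority 4).
/ʒ/ is a fricative (sonority 2).
/v/→/ɾ/: change -2.
/ɾ/→/ʒ/: change +2.
Minimum = -2.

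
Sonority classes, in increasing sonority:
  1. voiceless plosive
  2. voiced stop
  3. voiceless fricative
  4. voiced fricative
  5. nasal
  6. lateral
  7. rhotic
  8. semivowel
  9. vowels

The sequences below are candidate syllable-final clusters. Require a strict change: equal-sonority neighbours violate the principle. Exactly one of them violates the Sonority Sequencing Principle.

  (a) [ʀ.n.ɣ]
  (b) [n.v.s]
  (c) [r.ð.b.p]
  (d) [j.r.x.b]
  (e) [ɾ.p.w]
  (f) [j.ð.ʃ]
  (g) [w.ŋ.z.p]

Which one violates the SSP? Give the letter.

(a) 7-5-4 → obeys
(b) 5-4-3 → obeys
(c) 7-4-2-1 → obeys
(d) 8-7-3-2 → obeys
(e) 7-1-8 → violates
(f) 8-4-3 → obeys
(g) 8-5-4-1 → obeys

e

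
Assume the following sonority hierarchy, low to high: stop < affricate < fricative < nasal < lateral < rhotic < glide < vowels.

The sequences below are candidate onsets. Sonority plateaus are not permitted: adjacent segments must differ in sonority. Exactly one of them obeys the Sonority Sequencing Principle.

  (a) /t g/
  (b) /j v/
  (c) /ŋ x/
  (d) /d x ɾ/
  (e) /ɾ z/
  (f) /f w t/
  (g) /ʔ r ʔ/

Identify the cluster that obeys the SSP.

(a) sonority 1-1: ill-formed.
(b) sonority 7-3: ill-formed.
(c) sonority 4-3: ill-formed.
(d) sonority 1-3-6: well-formed.
(e) sonority 6-3: ill-formed.
(f) sonority 3-7-1: ill-formed.
(g) sonority 1-6-1: ill-formed.

d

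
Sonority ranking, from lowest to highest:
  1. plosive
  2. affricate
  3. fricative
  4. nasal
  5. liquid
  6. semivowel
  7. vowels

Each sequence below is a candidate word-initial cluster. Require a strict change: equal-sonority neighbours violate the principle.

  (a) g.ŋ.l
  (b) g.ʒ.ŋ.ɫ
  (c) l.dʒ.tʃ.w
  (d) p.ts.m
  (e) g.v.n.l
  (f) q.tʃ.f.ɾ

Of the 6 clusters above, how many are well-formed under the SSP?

5

(a) g.ŋ.l: profile 1-4-5 — obeys.
(b) g.ʒ.ŋ.ɫ: profile 1-3-4-5 — obeys.
(c) l.dʒ.tʃ.w: profile 5-2-2-6 — violates.
(d) p.ts.m: profile 1-2-4 — obeys.
(e) g.v.n.l: profile 1-3-4-5 — obeys.
(f) q.tʃ.f.ɾ: profile 1-2-3-5 — obeys.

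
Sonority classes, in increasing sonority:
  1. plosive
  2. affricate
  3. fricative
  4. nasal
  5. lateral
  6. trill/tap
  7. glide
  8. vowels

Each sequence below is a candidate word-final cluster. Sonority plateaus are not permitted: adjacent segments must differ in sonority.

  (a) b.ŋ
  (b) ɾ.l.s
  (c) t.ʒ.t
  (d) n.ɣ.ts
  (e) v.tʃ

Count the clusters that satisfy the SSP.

3

(a) b.ŋ: profile 1-4 — violates.
(b) ɾ.l.s: profile 6-5-3 — obeys.
(c) t.ʒ.t: profile 1-3-1 — violates.
(d) n.ɣ.ts: profile 4-3-2 — obeys.
(e) v.tʃ: profile 3-2 — obeys.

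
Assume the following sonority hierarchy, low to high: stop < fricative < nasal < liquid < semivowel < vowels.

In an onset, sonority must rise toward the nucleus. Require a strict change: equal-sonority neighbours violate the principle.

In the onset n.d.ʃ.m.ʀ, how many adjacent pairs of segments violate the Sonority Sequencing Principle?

/n/: nasal = 3.
/d/: stop = 1.
/ʃ/: fricative = 2.
/m/: nasal = 3.
/ʀ/: liquid = 4.
/n/→/d/: 3→1 (does not rise) — violation.
/d/→/ʃ/: 1→2 (rises) — ok.
/ʃ/→/m/: 2→3 (rises) — ok.
/m/→/ʀ/: 3→4 (rises) — ok.

1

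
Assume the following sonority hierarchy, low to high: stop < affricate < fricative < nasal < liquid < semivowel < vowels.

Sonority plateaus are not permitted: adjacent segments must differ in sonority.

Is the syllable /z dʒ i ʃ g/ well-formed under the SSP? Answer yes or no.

no

Onset: /z/ is a fricative (sonority 3), /dʒ/ is an affricate (sonority 2); then the nucleus /i/ (sonority 7).
Onset profile 3-2-7 — does not strictly rise throughout.
Coda: /ʃ/ is a fricative (sonority 3), /g/ is a stop (sonority 1).
Coda profile 7-3-1 — falls from the nucleus.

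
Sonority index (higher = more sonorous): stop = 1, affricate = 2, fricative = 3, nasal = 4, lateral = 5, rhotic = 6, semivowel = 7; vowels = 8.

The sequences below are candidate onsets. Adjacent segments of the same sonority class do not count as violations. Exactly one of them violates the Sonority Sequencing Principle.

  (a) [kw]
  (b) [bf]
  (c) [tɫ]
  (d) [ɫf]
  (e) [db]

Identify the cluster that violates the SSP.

(a) [kw]: profile 1-7 — obeys.
(b) [bf]: profile 1-3 — obeys.
(c) [tɫ]: profile 1-5 — obeys.
(d) [ɫf]: profile 5-3 — violates.
(e) [db]: profile 1-1 — obeys.

d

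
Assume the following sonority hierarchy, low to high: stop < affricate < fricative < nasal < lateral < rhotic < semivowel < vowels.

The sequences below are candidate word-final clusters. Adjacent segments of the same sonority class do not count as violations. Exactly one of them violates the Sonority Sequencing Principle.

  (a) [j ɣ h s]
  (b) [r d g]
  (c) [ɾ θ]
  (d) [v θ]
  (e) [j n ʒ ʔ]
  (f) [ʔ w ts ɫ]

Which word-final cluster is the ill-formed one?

f

(a) 7-3-3-3 → obeys
(b) 6-1-1 → obeys
(c) 6-3 → obeys
(d) 3-3 → obeys
(e) 7-4-3-1 → obeys
(f) 1-7-2-5 → violates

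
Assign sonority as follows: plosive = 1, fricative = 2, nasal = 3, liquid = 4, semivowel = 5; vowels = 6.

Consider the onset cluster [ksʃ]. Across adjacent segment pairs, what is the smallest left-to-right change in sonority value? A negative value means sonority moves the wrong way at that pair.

0

/k/ — plosive, sonority 1.
/s/ — fricative, sonority 2.
/ʃ/ — fricative, sonority 2.
/k/→/s/: change +1.
/s/→/ʃ/: change +0.
Minimum = 0.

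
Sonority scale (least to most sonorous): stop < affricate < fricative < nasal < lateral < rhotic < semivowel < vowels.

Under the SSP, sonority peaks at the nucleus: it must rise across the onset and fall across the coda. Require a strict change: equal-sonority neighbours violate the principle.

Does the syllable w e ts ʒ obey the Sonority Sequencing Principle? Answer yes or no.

no

Onset: /w/ is a semivowel (sonority 7); then the nucleus /e/ (sonority 8).
Onset profile 7-8 — rises to the nucleus.
Coda: /ts/ is an affricate (sonority 2), /ʒ/ is a fricative (sonority 3).
Coda profile 8-2-3 — does not strictly fall throughout.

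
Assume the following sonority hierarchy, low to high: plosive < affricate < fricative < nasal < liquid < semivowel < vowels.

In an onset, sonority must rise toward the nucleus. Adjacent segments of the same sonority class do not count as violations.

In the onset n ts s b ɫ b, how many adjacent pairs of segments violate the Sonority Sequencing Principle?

3

/n/: nasal = 4.
/ts/: affricate = 2.
/s/: fricative = 3.
/b/: plosive = 1.
/ɫ/: liquid = 5.
/b/: plosive = 1.
/n/→/ts/: 4→2 (does not rise) — violation.
/ts/→/s/: 2→3 (rises) — ok.
/s/→/b/: 3→1 (does not rise) — violation.
/b/→/ɫ/: 1→5 (rises) — ok.
/ɫ/→/b/: 5→1 (does not rise) — violation.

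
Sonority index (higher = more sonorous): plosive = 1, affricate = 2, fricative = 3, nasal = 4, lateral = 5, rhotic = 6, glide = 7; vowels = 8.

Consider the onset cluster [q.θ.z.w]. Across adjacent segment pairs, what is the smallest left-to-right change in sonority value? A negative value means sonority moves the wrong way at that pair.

/q/: plosive = 1.
/θ/: fricative = 3.
/z/: fricative = 3.
/w/: glide = 7.
/q/→/θ/: change +2.
/θ/→/z/: change +0.
/z/→/w/: change +4.
Minimum = 0.

0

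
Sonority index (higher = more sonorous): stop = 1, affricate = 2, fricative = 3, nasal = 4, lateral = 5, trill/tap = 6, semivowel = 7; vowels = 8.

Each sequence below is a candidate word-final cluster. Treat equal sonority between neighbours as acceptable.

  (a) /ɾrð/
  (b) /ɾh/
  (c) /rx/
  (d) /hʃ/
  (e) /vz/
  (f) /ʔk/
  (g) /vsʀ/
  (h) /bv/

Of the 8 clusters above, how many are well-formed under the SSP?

6

(a) sonority 6-6-3: well-formed.
(b) sonority 6-3: well-formed.
(c) sonority 6-3: well-formed.
(d) sonority 3-3: well-formed.
(e) sonority 3-3: well-formed.
(f) sonority 1-1: well-formed.
(g) sonority 3-3-6: ill-formed.
(h) sonority 1-3: ill-formed.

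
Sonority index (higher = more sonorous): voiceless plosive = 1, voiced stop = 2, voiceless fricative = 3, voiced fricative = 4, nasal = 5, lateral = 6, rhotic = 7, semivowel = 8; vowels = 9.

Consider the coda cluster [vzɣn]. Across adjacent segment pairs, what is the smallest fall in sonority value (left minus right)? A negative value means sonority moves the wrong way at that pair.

-1

/v/: voiced fricative = 4.
/z/: voiced fricative = 4.
/ɣ/: voiced fricative = 4.
/n/: nasal = 5.
/v/→/z/: change +0.
/z/→/ɣ/: change +0.
/ɣ/→/n/: change -1.
Minimum = -1.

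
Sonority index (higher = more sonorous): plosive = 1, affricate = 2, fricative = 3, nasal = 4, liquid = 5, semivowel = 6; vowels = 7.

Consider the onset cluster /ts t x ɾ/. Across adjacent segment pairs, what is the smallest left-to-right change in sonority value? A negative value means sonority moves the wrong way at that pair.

/ts/ is an affricate (sonority 2).
/t/ is a plosive (sonority 1).
/x/ is a fricative (sonority 3).
/ɾ/ is a liquid (sonority 5).
/ts/→/t/: change -1.
/t/→/x/: change +2.
/x/→/ɾ/: change +2.
Minimum = -1.

-1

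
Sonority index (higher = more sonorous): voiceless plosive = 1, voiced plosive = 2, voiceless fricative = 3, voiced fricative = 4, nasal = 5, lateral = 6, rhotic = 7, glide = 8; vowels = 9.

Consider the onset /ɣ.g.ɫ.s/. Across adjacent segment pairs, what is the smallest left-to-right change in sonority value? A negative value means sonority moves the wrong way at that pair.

-3

/ɣ/: voiced fricative = 4.
/g/: voiced plosive = 2.
/ɫ/: lateral = 6.
/s/: voiceless fricative = 3.
/ɣ/→/g/: change -2.
/g/→/ɫ/: change +4.
/ɫ/→/s/: change -3.
Minimum = -3.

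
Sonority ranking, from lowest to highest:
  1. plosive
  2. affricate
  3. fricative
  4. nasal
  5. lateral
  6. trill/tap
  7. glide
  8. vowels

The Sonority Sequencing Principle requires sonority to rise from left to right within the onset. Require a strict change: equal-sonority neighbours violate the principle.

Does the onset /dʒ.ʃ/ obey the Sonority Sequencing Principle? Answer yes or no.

/dʒ/ — affricate, sonority 2.
/ʃ/ — fricative, sonority 3.
The profile 2-3 strictly rises, so the onset satisfies the SSP.

yes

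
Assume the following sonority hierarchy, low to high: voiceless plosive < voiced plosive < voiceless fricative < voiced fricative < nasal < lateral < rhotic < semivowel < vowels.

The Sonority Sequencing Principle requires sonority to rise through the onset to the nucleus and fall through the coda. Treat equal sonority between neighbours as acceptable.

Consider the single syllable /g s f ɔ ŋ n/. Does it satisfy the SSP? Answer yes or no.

yes

Onset: /g/ is a voiced plosive (sonority 2), /s/ is a voiceless fricative (sonority 3), /f/ is a voiceless fricative (sonority 3); then the nucleus /ɔ/ (sonority 9).
Onset profile 2-3-3-9 — rises to the nucleus.
Coda: /ŋ/ is a nasal (sonority 5), /n/ is a nasal (sonority 5).
Coda profile 9-5-5 — falls from the nucleus.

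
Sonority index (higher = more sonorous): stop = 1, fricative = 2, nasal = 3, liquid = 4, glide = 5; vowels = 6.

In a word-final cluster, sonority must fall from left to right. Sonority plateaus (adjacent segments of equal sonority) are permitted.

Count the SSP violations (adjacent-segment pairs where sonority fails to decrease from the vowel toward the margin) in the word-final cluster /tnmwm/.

/t/ is a stop (sonority 1).
/n/ is a nasal (sonority 3).
/m/ is a nasal (sonority 3).
/w/ is a glide (sonority 5).
/m/ is a nasal (sonority 3).
/t/→/n/: 1→3 (does not fall) — violation.
/n/→/m/: 3→3 (plateau, allowed) — ok.
/m/→/w/: 3→5 (does not fall) — violation.
/w/→/m/: 5→3 (falls) — ok.

2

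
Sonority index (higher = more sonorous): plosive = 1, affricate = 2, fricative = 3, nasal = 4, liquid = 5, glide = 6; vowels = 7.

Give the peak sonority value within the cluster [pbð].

/p/ — plosive, sonority 1.
/b/ — plosive, sonority 1.
/ð/ — fricative, sonority 3.
The maximum is 3.

3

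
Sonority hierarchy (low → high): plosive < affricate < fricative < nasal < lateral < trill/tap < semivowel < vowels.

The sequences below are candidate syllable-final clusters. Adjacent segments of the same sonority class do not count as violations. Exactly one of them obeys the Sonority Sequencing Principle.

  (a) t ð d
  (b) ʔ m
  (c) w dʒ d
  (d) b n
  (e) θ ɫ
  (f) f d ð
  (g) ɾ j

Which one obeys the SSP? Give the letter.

(a) 1-3-1 → violates
(b) 1-4 → violates
(c) 7-2-1 → obeys
(d) 1-4 → violates
(e) 3-5 → violates
(f) 3-1-3 → violates
(g) 6-7 → violates

c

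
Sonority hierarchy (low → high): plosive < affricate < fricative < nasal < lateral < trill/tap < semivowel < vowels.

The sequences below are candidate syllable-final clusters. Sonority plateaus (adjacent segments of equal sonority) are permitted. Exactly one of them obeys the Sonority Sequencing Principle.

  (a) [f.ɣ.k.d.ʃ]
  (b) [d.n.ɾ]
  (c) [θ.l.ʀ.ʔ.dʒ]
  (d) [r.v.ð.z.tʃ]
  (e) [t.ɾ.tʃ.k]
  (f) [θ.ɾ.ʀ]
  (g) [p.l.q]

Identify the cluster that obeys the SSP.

d

(a) sonority 3-3-1-1-3: ill-formed.
(b) sonority 1-4-6: ill-formed.
(c) sonority 3-5-6-1-2: ill-formed.
(d) sonority 6-3-3-3-2: well-formed.
(e) sonority 1-6-2-1: ill-formed.
(f) sonority 3-6-6: ill-formed.
(g) sonority 1-5-1: ill-formed.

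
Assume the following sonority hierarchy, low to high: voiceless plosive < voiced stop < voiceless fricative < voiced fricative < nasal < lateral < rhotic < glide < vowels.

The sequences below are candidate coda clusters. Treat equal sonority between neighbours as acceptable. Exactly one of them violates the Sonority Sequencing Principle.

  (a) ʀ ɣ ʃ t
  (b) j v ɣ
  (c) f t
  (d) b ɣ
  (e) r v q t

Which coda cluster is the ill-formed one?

(a) sonority 7-4-3-1: well-formed.
(b) sonority 8-4-4: well-formed.
(c) sonority 3-1: well-formed.
(d) sonority 2-4: ill-formed.
(e) sonority 7-4-1-1: well-formed.

d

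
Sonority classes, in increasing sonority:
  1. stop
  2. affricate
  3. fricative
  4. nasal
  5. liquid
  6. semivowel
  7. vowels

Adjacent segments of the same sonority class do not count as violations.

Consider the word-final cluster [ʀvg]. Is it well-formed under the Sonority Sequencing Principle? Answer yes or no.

yes

/ʀ/: liquid = 5.
/v/: fricative = 3.
/g/: stop = 1.
The profile 5-3-1 strictly falls, so the word-final cluster satisfies the SSP.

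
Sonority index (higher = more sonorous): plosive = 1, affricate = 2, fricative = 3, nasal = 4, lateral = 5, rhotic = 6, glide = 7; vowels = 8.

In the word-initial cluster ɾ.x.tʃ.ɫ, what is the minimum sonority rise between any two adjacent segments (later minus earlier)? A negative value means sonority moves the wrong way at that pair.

-3

/ɾ/ — rhotic, sonority 6.
/x/ — fricative, sonority 3.
/tʃ/ — affricate, sonority 2.
/ɫ/ — lateral, sonority 5.
/ɾ/→/x/: change -3.
/x/→/tʃ/: change -1.
/tʃ/→/ɫ/: change +3.
Minimum = -3.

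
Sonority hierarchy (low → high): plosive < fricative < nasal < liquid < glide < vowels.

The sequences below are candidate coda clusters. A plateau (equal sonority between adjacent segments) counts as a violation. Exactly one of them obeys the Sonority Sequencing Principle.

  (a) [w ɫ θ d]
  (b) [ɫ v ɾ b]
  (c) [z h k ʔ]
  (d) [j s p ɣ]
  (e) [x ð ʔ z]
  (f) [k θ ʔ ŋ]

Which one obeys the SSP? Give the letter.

a

(a) 5-4-2-1 → obeys
(b) 4-2-4-1 → violates
(c) 2-2-1-1 → violates
(d) 5-2-1-2 → violates
(e) 2-2-1-2 → violates
(f) 1-2-1-3 → violates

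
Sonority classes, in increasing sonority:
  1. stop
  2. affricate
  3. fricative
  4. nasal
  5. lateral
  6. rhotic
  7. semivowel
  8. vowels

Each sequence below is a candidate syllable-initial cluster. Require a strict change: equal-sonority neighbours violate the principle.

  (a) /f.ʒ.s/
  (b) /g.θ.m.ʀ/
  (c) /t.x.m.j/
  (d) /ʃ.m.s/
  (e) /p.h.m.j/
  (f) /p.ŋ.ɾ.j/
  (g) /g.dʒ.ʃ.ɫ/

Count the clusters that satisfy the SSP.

5

(a) /f.ʒ.s/: profile 3-3-3 — violates.
(b) /g.θ.m.ʀ/: profile 1-3-4-6 — obeys.
(c) /t.x.m.j/: profile 1-3-4-7 — obeys.
(d) /ʃ.m.s/: profile 3-4-3 — violates.
(e) /p.h.m.j/: profile 1-3-4-7 — obeys.
(f) /p.ŋ.ɾ.j/: profile 1-4-6-7 — obeys.
(g) /g.dʒ.ʃ.ɫ/: profile 1-2-3-5 — obeys.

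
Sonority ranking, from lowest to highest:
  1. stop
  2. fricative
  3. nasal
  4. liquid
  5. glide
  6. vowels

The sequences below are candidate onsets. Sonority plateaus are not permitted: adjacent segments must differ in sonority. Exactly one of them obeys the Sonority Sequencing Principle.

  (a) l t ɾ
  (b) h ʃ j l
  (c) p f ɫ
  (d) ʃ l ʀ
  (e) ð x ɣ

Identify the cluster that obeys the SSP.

c

(a) sonority 4-1-4: ill-formed.
(b) sonority 2-2-5-4: ill-formed.
(c) sonority 1-2-4: well-formed.
(d) sonority 2-4-4: ill-formed.
(e) sonority 2-2-2: ill-formed.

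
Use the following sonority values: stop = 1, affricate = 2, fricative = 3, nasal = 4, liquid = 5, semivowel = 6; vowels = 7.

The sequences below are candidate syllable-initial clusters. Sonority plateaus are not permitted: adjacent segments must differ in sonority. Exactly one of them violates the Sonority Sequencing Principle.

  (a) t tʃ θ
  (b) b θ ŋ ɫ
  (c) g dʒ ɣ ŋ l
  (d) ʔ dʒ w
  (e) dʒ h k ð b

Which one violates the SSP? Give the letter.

(a) sonority 1-2-3: well-formed.
(b) sonority 1-3-4-5: well-formed.
(c) sonority 1-2-3-4-5: well-formed.
(d) sonority 1-2-6: well-formed.
(e) sonority 2-3-1-3-1: ill-formed.

e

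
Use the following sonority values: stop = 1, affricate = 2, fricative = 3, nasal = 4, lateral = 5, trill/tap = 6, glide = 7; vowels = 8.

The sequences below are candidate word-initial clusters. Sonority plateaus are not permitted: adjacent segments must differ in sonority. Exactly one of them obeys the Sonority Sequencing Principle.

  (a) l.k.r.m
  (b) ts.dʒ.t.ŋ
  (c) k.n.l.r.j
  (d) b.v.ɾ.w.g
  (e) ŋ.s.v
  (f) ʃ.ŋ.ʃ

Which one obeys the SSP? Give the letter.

c

(a) l.k.r.m: profile 5-1-6-4 — violates.
(b) ts.dʒ.t.ŋ: profile 2-2-1-4 — violates.
(c) k.n.l.r.j: profile 1-4-5-6-7 — obeys.
(d) b.v.ɾ.w.g: profile 1-3-6-7-1 — violates.
(e) ŋ.s.v: profile 4-3-3 — violates.
(f) ʃ.ŋ.ʃ: profile 3-4-3 — violates.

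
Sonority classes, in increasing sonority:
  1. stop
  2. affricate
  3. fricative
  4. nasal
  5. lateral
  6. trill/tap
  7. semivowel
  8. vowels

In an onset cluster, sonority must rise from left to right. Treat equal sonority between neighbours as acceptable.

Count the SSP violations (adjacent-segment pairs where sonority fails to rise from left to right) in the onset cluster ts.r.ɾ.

0

/ts/: affricate = 2.
/r/: trill/tap = 6.
/ɾ/: trill/tap = 6.
/ts/→/r/: 2→6 (rises) — ok.
/r/→/ɾ/: 6→6 (plateau, allowed) — ok.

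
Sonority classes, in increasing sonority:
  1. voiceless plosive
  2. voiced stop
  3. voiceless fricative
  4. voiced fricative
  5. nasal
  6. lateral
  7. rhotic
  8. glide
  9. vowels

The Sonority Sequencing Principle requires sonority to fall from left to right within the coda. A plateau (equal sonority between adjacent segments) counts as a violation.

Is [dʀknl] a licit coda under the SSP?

no

/d/ is a voiced stop (sonority 2).
/ʀ/ is a rhotic (sonority 7).
/k/ is a voiceless plosive (sonority 1).
/n/ is a nasal (sonority 5).
/l/ is a lateral (sonority 6).
The profile is 2-7-1-5-6. Between /d/ (2) and /ʀ/ (7) sonority does not fall, so the cluster violates the SSP.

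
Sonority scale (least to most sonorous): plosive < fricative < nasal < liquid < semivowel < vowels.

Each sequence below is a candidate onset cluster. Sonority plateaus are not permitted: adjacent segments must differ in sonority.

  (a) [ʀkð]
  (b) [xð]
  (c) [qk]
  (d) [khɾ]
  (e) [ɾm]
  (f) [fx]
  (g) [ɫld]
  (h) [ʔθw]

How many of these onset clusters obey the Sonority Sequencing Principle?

2

(a) 4-1-2 → violates
(b) 2-2 → violates
(c) 1-1 → violates
(d) 1-2-4 → obeys
(e) 4-3 → violates
(f) 2-2 → violates
(g) 4-4-1 → violates
(h) 1-2-5 → obeys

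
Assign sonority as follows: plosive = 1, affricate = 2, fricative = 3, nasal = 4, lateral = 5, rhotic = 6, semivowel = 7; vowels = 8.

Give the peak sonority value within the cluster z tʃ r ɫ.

6

/z/ — fricative, sonority 3.
/tʃ/ — affricate, sonority 2.
/r/ — rhotic, sonority 6.
/ɫ/ — lateral, sonority 5.
The maximum is 6.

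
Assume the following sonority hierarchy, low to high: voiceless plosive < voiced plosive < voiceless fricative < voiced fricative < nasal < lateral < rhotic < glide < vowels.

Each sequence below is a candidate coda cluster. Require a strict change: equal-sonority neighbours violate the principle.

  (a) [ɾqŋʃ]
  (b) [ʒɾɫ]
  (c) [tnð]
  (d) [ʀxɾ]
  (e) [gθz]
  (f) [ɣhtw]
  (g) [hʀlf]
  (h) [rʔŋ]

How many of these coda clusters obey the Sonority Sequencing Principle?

0

(a) 7-1-5-3 → violates
(b) 4-7-6 → violates
(c) 1-5-4 → violates
(d) 7-3-7 → violates
(e) 2-3-4 → violates
(f) 4-3-1-8 → violates
(g) 3-7-6-3 → violates
(h) 7-1-5 → violates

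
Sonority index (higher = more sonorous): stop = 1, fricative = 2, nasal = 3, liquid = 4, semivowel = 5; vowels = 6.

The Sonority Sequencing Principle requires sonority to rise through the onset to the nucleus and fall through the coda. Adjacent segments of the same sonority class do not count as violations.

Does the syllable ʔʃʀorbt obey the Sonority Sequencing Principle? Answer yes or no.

yes

Onset: /ʔ/ is a stop (sonority 1), /ʃ/ is a fricative (sonority 2), /ʀ/ is a liquid (sonority 4); then the nucleus /o/ (sonority 6).
Onset profile 1-2-4-6 — rises to the nucleus.
Coda: /r/ is a liquid (sonority 4), /b/ is a stop (sonority 1), /t/ is a stop (sonority 1).
Coda profile 6-4-1-1 — falls from the nucleus.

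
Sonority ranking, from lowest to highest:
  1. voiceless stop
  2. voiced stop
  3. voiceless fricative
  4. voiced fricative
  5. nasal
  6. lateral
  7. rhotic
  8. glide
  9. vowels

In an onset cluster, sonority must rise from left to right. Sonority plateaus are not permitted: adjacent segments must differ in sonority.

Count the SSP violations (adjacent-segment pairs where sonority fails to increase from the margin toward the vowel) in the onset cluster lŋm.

2

/l/ is a lateral (sonority 6).
/ŋ/ is a nasal (sonority 5).
/m/ is a nasal (sonority 5).
/l/→/ŋ/: 6→5 (does not rise) — violation.
/ŋ/→/m/: 5→5 (plateau) — violation.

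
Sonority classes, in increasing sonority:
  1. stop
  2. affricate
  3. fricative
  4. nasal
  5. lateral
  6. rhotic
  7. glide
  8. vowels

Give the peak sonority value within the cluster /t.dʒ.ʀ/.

/t/: stop = 1.
/dʒ/: affricate = 2.
/ʀ/: rhotic = 6.
The maximum is 6.

6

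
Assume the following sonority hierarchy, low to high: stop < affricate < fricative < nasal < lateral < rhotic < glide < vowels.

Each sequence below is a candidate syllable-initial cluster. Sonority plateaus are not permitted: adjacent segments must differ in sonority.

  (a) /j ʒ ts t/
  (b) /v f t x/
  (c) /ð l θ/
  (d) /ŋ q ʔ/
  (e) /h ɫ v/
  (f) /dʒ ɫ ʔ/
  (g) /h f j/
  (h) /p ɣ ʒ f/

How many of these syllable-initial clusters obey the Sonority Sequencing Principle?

(a) sonority 7-3-2-1: ill-formed.
(b) sonority 3-3-1-3: ill-formed.
(c) sonority 3-5-3: ill-formed.
(d) sonority 4-1-1: ill-formed.
(e) sonority 3-5-3: ill-formed.
(f) sonority 2-5-1: ill-formed.
(g) sonority 3-3-7: ill-formed.
(h) sonority 1-3-3-3: ill-formed.

0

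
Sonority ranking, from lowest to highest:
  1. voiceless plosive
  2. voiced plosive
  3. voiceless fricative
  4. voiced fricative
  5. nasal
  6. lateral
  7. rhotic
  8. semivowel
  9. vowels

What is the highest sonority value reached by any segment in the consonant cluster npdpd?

5

/n/ is a nasal (sonority 5).
/p/ is a voiceless plosive (sonority 1).
/d/ is a voiced plosive (sonority 2).
/p/ is a voiceless plosive (sonority 1).
/d/ is a voiced plosive (sonority 2).
The maximum is 5.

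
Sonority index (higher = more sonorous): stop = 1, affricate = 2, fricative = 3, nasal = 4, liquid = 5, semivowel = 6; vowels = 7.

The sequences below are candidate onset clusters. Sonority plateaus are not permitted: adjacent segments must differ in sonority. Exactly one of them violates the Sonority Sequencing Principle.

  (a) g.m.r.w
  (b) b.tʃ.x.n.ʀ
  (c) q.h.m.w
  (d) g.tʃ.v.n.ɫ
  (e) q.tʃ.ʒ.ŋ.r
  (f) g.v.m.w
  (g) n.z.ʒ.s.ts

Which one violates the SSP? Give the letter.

(a) 1-4-5-6 → obeys
(b) 1-2-3-4-5 → obeys
(c) 1-3-4-6 → obeys
(d) 1-2-3-4-5 → obeys
(e) 1-2-3-4-5 → obeys
(f) 1-3-4-6 → obeys
(g) 4-3-3-3-2 → violates

g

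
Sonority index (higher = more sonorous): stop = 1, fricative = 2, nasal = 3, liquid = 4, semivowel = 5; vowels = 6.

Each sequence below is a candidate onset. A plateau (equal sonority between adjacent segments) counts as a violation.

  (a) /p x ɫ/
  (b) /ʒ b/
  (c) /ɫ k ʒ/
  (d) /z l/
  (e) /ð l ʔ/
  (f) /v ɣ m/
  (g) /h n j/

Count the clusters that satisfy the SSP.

(a) 1-2-4 → obeys
(b) 2-1 → violates
(c) 4-1-2 → violates
(d) 2-4 → obeys
(e) 2-4-1 → violates
(f) 2-2-3 → violates
(g) 2-3-5 → obeys

3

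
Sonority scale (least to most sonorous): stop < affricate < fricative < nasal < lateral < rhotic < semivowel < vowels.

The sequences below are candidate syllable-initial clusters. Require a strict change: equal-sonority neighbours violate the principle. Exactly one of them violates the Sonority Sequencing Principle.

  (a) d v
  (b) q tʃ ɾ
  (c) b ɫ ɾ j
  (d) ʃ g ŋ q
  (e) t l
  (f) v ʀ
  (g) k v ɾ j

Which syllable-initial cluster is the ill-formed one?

d

(a) sonority 1-3: well-formed.
(b) sonority 1-2-6: well-formed.
(c) sonority 1-5-6-7: well-formed.
(d) sonority 3-1-4-1: ill-formed.
(e) sonority 1-5: well-formed.
(f) sonority 3-6: well-formed.
(g) sonority 1-3-6-7: well-formed.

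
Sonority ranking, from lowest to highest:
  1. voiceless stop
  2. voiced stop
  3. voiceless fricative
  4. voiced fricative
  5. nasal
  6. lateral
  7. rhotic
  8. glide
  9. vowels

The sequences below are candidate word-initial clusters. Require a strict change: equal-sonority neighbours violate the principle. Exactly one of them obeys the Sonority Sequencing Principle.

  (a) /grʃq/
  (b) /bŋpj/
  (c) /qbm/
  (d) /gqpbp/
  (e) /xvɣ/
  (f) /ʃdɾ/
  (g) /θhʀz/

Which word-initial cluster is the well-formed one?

(a) 2-7-3-1 → violates
(b) 2-5-1-8 → violates
(c) 1-2-5 → obeys
(d) 2-1-1-2-1 → violates
(e) 3-4-4 → violates
(f) 3-2-7 → violates
(g) 3-3-7-4 → violates

c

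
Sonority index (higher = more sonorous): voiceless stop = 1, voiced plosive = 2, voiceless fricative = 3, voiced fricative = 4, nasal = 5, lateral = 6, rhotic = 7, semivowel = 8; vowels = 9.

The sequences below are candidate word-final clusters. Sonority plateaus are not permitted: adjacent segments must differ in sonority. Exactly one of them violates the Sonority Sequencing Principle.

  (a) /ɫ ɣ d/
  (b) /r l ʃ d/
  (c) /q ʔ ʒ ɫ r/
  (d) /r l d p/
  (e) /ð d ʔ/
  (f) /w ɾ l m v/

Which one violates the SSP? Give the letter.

c

(a) /ɫ ɣ d/: profile 6-4-2 — obeys.
(b) /r l ʃ d/: profile 7-6-3-2 — obeys.
(c) /q ʔ ʒ ɫ r/: profile 1-1-4-6-7 — violates.
(d) /r l d p/: profile 7-6-2-1 — obeys.
(e) /ð d ʔ/: profile 4-2-1 — obeys.
(f) /w ɾ l m v/: profile 8-7-6-5-4 — obeys.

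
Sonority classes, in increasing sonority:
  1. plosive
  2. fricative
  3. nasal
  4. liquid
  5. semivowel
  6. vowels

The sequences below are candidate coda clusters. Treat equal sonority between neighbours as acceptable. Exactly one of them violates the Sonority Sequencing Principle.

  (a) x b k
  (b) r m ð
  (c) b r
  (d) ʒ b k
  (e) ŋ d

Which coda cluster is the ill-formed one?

c

(a) sonority 2-1-1: well-formed.
(b) sonority 4-3-2: well-formed.
(c) sonority 1-4: ill-formed.
(d) sonority 2-1-1: well-formed.
(e) sonority 3-1: well-formed.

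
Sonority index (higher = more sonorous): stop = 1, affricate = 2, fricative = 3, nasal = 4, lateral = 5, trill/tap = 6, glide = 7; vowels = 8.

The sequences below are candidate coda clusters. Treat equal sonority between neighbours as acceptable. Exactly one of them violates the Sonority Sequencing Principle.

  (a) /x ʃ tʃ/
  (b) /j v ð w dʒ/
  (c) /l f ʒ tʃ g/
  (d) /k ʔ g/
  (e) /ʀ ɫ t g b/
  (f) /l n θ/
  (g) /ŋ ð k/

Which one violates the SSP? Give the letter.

(a) sonority 3-3-2: well-formed.
(b) sonority 7-3-3-7-2: ill-formed.
(c) sonority 5-3-3-2-1: well-formed.
(d) sonority 1-1-1: well-formed.
(e) sonority 6-5-1-1-1: well-formed.
(f) sonority 5-4-3: well-formed.
(g) sonority 4-3-1: well-formed.

b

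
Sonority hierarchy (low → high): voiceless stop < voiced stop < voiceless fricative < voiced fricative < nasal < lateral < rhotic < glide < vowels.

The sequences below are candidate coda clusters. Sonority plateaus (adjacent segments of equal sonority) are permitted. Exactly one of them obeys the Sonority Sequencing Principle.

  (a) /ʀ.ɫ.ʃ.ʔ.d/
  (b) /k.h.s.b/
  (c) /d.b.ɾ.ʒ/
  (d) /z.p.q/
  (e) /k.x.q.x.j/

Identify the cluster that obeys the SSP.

(a) 7-6-3-1-2 → violates
(b) 1-3-3-2 → violates
(c) 2-2-7-4 → violates
(d) 4-1-1 → obeys
(e) 1-3-1-3-8 → violates

d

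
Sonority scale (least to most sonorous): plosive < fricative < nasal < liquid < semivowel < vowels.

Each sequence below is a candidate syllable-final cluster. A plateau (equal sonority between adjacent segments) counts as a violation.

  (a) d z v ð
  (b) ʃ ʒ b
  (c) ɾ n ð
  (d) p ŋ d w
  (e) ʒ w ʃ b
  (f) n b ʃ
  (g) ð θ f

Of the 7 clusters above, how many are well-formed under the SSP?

(a) d z v ð: profile 1-2-2-2 — violates.
(b) ʃ ʒ b: profile 2-2-1 — violates.
(c) ɾ n ð: profile 4-3-2 — obeys.
(d) p ŋ d w: profile 1-3-1-5 — violates.
(e) ʒ w ʃ b: profile 2-5-2-1 — violates.
(f) n b ʃ: profile 3-1-2 — violates.
(g) ð θ f: profile 2-2-2 — violates.

1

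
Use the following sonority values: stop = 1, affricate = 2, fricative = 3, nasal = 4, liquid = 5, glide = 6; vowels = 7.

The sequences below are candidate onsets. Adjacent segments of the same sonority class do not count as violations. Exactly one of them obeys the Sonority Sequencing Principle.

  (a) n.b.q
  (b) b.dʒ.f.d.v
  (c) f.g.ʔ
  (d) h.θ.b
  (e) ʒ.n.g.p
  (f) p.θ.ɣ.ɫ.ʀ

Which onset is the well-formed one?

(a) n.b.q: profile 4-1-1 — violates.
(b) b.dʒ.f.d.v: profile 1-2-3-1-3 — violates.
(c) f.g.ʔ: profile 3-1-1 — violates.
(d) h.θ.b: profile 3-3-1 — violates.
(e) ʒ.n.g.p: profile 3-4-1-1 — violates.
(f) p.θ.ɣ.ɫ.ʀ: profile 1-3-3-5-5 — obeys.

f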